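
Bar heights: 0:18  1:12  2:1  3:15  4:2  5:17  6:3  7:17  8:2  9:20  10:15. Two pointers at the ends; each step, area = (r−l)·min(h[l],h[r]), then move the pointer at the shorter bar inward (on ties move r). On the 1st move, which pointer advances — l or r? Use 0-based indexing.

l=0 r=10: min(18,15)*10=150 best=150 *, r--

r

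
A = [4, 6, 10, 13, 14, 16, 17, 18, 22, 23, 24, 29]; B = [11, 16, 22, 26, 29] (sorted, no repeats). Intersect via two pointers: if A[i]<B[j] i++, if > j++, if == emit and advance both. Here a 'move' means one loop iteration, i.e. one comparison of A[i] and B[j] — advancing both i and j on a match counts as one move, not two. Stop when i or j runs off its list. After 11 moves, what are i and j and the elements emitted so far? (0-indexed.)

i=0 j=0: 4<11, i++
i=1 j=0: 6<11, i++
i=2 j=0: 10<11, i++
i=3 j=0: 13>11, j++
i=3 j=1: 13<16, i++
i=4 j=1: 14<16, i++
i=5 j=1: 16==16 emit, i++,j++
i=6 j=2: 17<22, i++
i=7 j=2: 18<22, i++
i=8 j=2: 22==22 emit, i++,j++
i=9 j=3: 23<26, i++

i=10, j=3, emitted=[16, 22]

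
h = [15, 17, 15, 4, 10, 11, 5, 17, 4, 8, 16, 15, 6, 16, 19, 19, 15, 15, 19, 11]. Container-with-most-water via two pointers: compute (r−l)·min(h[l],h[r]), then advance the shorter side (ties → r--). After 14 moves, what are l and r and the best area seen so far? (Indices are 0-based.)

l=0 r=19: min(15,11)*19=209 best=209 *, r--
l=0 r=18: min(15,19)*18=270 best=270 *, l++
l=1 r=18: min(17,19)*17=289 best=289 *, l++
l=2 r=18: min(15,19)*16=240 best=289, l++
l=3 r=18: min(4,19)*15=60 best=289, l++
l=4 r=18: min(10,19)*14=140 best=289, l++
l=5 r=18: min(11,19)*13=143 best=289, l++
l=6 r=18: min(5,19)*12=60 best=289, l++
l=7 r=18: min(17,19)*11=187 best=289, l++
l=8 r=18: min(4,19)*10=40 best=289, l++
l=9 r=18: min(8,19)*9=72 best=289, l++
l=10 r=18: min(16,19)*8=128 best=289, l++
l=11 r=18: min(15,19)*7=105 best=289, l++
l=12 r=18: min(6,19)*6=36 best=289, l++

l=13, r=18, best area=289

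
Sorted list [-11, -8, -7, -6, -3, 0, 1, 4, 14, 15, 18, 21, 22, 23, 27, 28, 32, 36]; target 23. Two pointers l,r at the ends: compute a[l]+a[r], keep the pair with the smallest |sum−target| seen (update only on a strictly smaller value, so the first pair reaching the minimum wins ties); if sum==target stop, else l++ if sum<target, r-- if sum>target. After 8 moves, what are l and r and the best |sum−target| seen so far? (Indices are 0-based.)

l=0 r=17: -11+36=25 d=2 *, r--
l=0 r=16: -11+32=21 d=2, l++
l=1 r=16: -8+32=24 d=1 *, r--
l=1 r=15: -8+28=20 d=3, l++
l=2 r=15: -7+28=21 d=2, l++
l=3 r=15: -6+28=22 d=1, l++
l=4 r=15: -3+28=25 d=2, r--
l=4 r=14: -3+27=24 d=1, r--

l=4, r=13, best |Δ|=1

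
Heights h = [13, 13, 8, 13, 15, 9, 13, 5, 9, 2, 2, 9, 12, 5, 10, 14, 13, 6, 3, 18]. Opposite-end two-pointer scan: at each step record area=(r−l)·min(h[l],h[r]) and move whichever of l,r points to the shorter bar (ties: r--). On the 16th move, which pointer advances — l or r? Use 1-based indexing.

l

l=1 r=20: min(13,18)*19=247 best=247 *, l++
l=2 r=20: min(13,18)*18=234 best=247, l++
l=3 r=20: min(8,18)*17=136 best=247, l++
l=4 r=20: min(13,18)*16=208 best=247, l++
l=5 r=20: min(15,18)*15=225 best=247, l++
l=6 r=20: min(9,18)*14=126 best=247, l++
l=7 r=20: min(13,18)*13=169 best=247, l++
l=8 r=20: min(5,18)*12=60 best=247, l++
l=9 r=20: min(9,18)*11=99 best=247, l++
l=10 r=20: min(2,18)*10=20 best=247, l++
l=11 r=20: min(2,18)*9=18 best=247, l++
l=12 r=20: min(9,18)*8=72 best=247, l++
l=13 r=20: min(12,18)*7=84 best=247, l++
l=14 r=20: min(5,18)*6=30 best=247, l++
l=15 r=20: min(10,18)*5=50 best=247, l++
l=16 r=20: min(14,18)*4=56 best=247, l++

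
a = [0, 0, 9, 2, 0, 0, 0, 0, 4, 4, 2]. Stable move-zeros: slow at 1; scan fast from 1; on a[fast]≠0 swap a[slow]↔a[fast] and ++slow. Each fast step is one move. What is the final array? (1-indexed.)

[9, 2, 4, 4, 2, 0, 0, 0, 0, 0, 0]

(s=1,f=1) a[fast]=0 → fast++
(s=1,f=2) a[fast]=0 → fast++
(s=1,f=3) a[fast]=9≠0 swap→a[1]=9 → slow++,fast++
(s=2,f=4) a[fast]=2≠0 swap→a[2]=2 → slow++,fast++
(s=3,f=5) a[fast]=0 → fast++
(s=3,f=6) a[fast]=0 → fast++
(s=3,f=7) a[fast]=0 → fast++
(s=3,f=8) a[fast]=0 → fast++
(s=3,f=9) a[fast]=4≠0 swap→a[3]=4 → slow++,fast++
(s=4,f=10) a[fast]=4≠0 swap→a[4]=4 → slow++,fast++
(s=5,f=11) a[fast]=2≠0 swap→a[5]=2 → slow++,fast++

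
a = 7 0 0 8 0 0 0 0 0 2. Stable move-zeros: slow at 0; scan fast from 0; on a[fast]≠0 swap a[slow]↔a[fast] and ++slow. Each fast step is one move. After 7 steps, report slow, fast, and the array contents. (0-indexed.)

slow=2, fast=7, a=[7, 8, 0, 0, 0, 0, 0, 0, 0, 2]

slow=0 fast=0: a[fast]=7≠0 swap→a[0]=7, slow++,fast++
slow=1 fast=1: a[fast]=0, fast++
slow=1 fast=2: a[fast]=0, fast++
slow=1 fast=3: a[fast]=8≠0 swap→a[1]=8, slow++,fast++
slow=2 fast=4: a[fast]=0, fast++
slow=2 fast=5: a[fast]=0, fast++
slow=2 fast=6: a[fast]=0, fast++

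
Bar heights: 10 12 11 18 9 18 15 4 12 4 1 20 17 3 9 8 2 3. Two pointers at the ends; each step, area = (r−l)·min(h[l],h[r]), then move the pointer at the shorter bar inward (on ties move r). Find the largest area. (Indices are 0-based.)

[0,17] min(10,3)*17=51 best=51 * → r--
[0,16] min(10,2)*16=32 best=51 → r--
[0,15] min(10,8)*15=120 best=120 * → r--
[0,14] min(10,9)*14=126 best=126 * → r--
[0,13] min(10,3)*13=39 best=126 → r--
[0,12] min(10,17)*12=120 best=126 → l++
[1,12] min(12,17)*11=132 best=132 * → l++
[2,12] min(11,17)*10=110 best=132 → l++
[3,12] min(18,17)*9=153 best=153 * → r--
[3,11] min(18,20)*8=144 best=153 → l++
[4,11] min(9,20)*7=63 best=153 → l++
[5,11] min(18,20)*6=108 best=153 → l++
[6,11] min(15,20)*5=75 best=153 → l++
[7,11] min(4,20)*4=16 best=153 → l++
[8,11] min(12,20)*3=36 best=153 → l++
[9,11] min(4,20)*2=8 best=153 → l++
[10,11] min(1,20)*1=1 best=153 → l++

max area = 153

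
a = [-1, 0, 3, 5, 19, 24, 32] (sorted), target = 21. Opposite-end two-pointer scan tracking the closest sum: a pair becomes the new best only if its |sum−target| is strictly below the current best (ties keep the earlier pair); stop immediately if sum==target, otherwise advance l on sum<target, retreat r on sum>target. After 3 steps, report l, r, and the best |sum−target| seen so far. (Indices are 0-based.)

l=1, r=4, best |Δ|=2

l=0 r=6: -1+32=31 d=10 *, r--
l=0 r=5: -1+24=23 d=2 *, r--
l=0 r=4: -1+19=18 d=3, l++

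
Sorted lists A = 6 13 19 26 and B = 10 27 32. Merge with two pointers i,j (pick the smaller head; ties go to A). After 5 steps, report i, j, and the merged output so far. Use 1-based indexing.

[i=1,j=1] A[i]=6<=B[j]=10 take 6 → i++
[i=2,j=1] A[i]=13>B[j]=10 take 10 → j++
[i=2,j=2] A[i]=13<=B[j]=27 take 13 → i++
[i=3,j=2] A[i]=19<=B[j]=27 take 19 → i++
[i=4,j=2] A[i]=26<=B[j]=27 take 26 → i++

i=5, j=2, merged so far=[6, 10, 13, 19, 26]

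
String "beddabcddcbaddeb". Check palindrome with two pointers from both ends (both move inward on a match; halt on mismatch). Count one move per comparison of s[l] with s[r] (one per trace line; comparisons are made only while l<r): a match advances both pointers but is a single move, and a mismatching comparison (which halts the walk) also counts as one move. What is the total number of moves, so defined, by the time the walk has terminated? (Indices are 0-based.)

8 moves

[0,15] 'b'=='b' → l++,r--
[1,14] 'e'=='e' → l++,r--
[2,13] 'd'=='d' → l++,r--
[3,12] 'd'=='d' → l++,r--
[4,11] 'a'=='a' → l++,r--
[5,10] 'b'=='b' → l++,r--
[6,9] 'c'=='c' → l++,r--
[7,8] 'd'=='d' → l++,r--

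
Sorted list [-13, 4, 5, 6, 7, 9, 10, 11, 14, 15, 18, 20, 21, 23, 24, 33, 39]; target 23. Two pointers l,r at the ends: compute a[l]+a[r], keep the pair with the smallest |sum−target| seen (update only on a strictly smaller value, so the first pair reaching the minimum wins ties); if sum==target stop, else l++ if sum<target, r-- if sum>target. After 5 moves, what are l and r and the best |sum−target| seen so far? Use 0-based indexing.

l=1, r=12, best |Δ|=3

[0,16] -13+39=26 d=3 * → r--
[0,15] -13+33=20 d=3 → l++
[1,15] 4+33=37 d=14 → r--
[1,14] 4+24=28 d=5 → r--
[1,13] 4+23=27 d=4 → r--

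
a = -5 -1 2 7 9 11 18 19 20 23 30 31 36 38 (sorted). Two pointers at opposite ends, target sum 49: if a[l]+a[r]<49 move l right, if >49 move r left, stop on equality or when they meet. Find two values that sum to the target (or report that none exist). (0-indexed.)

l=0 r=13: -5+38=33 <49, l++
l=1 r=13: -1+38=37 <49, l++
l=2 r=13: 2+38=40 <49, l++
l=3 r=13: 7+38=45 <49, l++
l=4 r=13: 9+38=47 <49, l++
l=5 r=13: 11+38=49, found

(11, 38)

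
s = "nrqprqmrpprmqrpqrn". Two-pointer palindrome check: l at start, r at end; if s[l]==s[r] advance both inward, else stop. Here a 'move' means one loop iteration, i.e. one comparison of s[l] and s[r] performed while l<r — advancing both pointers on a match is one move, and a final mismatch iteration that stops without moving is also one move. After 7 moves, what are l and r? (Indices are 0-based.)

l=0 r=17: 'n'=='n', l++,r--
l=1 r=16: 'r'=='r', l++,r--
l=2 r=15: 'q'=='q', l++,r--
l=3 r=14: 'p'=='p', l++,r--
l=4 r=13: 'r'=='r', l++,r--
l=5 r=12: 'q'=='q', l++,r--
l=6 r=11: 'm'=='m', l++,r--

l=7, r=10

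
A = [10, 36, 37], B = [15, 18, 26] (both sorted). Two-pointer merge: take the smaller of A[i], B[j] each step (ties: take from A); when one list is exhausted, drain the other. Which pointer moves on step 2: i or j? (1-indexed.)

j

i=1 j=1: A[i]=10<=B[j]=15 take 10, i++
i=2 j=1: A[i]=36>B[j]=15 take 15, j++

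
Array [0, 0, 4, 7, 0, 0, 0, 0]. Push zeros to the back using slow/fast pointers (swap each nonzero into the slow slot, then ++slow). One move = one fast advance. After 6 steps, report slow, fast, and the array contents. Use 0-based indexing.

slow=2, fast=6, a=[4, 7, 0, 0, 0, 0, 0, 0]

slow=0 fast=0: a[fast]=0, fast++
slow=0 fast=1: a[fast]=0, fast++
slow=0 fast=2: a[fast]=4≠0 swap→a[0]=4, slow++,fast++
slow=1 fast=3: a[fast]=7≠0 swap→a[1]=7, slow++,fast++
slow=2 fast=4: a[fast]=0, fast++
slow=2 fast=5: a[fast]=0, fast++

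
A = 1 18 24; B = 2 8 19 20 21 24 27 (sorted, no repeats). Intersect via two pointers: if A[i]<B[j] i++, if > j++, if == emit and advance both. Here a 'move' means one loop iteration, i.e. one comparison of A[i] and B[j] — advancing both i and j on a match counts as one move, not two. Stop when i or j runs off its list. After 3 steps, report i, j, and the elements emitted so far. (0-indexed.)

i=0 j=0: 1<2, i++
i=1 j=0: 18>2, j++
i=1 j=1: 18>8, j++

i=1, j=2, emitted=[]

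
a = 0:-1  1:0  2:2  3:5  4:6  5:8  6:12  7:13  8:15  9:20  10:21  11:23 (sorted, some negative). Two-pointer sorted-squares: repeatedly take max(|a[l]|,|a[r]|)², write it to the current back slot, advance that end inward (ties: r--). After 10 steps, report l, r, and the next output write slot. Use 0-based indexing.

l=0, r=1, next write slot=1

[0,11] |-1|<=|23| out[11]=529 → r--
[0,10] |-1|<=|21| out[10]=441 → r--
[0,9] |-1|<=|20| out[9]=400 → r--
[0,8] |-1|<=|15| out[8]=225 → r--
[0,7] |-1|<=|13| out[7]=169 → r--
[0,6] |-1|<=|12| out[6]=144 → r--
[0,5] |-1|<=|8| out[5]=64 → r--
[0,4] |-1|<=|6| out[4]=36 → r--
[0,3] |-1|<=|5| out[3]=25 → r--
[0,2] |-1|<=|2| out[2]=4 → r--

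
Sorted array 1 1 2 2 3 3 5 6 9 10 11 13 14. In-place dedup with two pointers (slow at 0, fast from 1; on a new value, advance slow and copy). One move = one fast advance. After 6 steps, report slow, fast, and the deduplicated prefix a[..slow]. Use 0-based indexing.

slow=3, fast=7, prefix=[1, 2, 3, 5]

slow=0 fast=1: a[fast]=1=a[slow] dup, fast++
slow=0 fast=2: a[fast]=2≠a[slow]=1 write a[1]=2, slow++,fast++
slow=1 fast=3: a[fast]=2=a[slow] dup, fast++
slow=1 fast=4: a[fast]=3≠a[slow]=2 write a[2]=3, slow++,fast++
slow=2 fast=5: a[fast]=3=a[slow] dup, fast++
slow=2 fast=6: a[fast]=5≠a[slow]=3 write a[3]=5, slow++,fast++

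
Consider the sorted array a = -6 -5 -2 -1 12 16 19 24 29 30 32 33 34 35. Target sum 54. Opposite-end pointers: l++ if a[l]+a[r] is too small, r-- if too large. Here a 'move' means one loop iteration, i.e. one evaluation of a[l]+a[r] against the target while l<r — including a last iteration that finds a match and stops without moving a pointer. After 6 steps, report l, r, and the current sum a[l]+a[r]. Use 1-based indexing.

l=7, r=14, sum=54

[1,14] -6+35=29 <54 → l++
[2,14] -5+35=30 <54 → l++
[3,14] -2+35=33 <54 → l++
[4,14] -1+35=34 <54 → l++
[5,14] 12+35=47 <54 → l++
[6,14] 16+35=51 <54 → l++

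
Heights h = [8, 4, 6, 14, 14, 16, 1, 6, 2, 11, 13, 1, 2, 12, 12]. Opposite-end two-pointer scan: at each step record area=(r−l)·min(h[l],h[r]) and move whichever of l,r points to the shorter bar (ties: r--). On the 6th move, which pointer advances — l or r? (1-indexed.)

l=1 r=15: min(8,12)*14=112 best=112 *, l++
l=2 r=15: min(4,12)*13=52 best=112, l++
l=3 r=15: min(6,12)*12=72 best=112, l++
l=4 r=15: min(14,12)*11=132 best=132 *, r--
l=4 r=14: min(14,12)*10=120 best=132, r--
l=4 r=13: min(14,2)*9=18 best=132, r--

r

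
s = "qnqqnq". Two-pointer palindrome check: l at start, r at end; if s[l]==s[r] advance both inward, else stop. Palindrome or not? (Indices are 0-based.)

[0,5] 'q'=='q' → l++,r--
[1,4] 'n'=='n' → l++,r--
[2,3] 'q'=='q' → l++,r--

palindrome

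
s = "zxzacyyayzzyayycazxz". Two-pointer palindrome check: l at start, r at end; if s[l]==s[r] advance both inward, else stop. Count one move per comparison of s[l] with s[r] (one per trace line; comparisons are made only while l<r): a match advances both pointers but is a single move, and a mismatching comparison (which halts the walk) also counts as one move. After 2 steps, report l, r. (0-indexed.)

l=0 r=19: 'z'=='z', l++,r--
l=1 r=18: 'x'=='x', l++,r--

l=2, r=17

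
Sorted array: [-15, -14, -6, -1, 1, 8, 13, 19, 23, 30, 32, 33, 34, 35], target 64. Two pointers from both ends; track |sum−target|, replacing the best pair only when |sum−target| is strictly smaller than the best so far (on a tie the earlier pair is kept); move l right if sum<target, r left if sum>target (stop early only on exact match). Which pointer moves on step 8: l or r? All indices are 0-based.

l=0 r=13: -15+35=20 d=44 *, l++
l=1 r=13: -14+35=21 d=43 *, l++
l=2 r=13: -6+35=29 d=35 *, l++
l=3 r=13: -1+35=34 d=30 *, l++
l=4 r=13: 1+35=36 d=28 *, l++
l=5 r=13: 8+35=43 d=21 *, l++
l=6 r=13: 13+35=48 d=16 *, l++
l=7 r=13: 19+35=54 d=10 *, l++

l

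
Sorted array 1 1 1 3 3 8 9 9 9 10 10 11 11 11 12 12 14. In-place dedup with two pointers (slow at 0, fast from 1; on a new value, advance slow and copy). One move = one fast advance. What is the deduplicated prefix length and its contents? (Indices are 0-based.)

slow=0 fast=1: a[fast]=1=a[slow] dup, fast++
slow=0 fast=2: a[fast]=1=a[slow] dup, fast++
slow=0 fast=3: a[fast]=3≠a[slow]=1 write a[1]=3, slow++,fast++
slow=1 fast=4: a[fast]=3=a[slow] dup, fast++
slow=1 fast=5: a[fast]=8≠a[slow]=3 write a[2]=8, slow++,fast++
slow=2 fast=6: a[fast]=9≠a[slow]=8 write a[3]=9, slow++,fast++
slow=3 fast=7: a[fast]=9=a[slow] dup, fast++
slow=3 fast=8: a[fast]=9=a[slow] dup, fast++
slow=3 fast=9: a[fast]=10≠a[slow]=9 write a[4]=10, slow++,fast++
slow=4 fast=10: a[fast]=10=a[slow] dup, fast++
slow=4 fast=11: a[fast]=11≠a[slow]=10 write a[5]=11, slow++,fast++
slow=5 fast=12: a[fast]=11=a[slow] dup, fast++
slow=5 fast=13: a[fast]=11=a[slow] dup, fast++
slow=5 fast=14: a[fast]=12≠a[slow]=11 write a[6]=12, slow++,fast++
slow=6 fast=15: a[fast]=12=a[slow] dup, fast++
slow=6 fast=16: a[fast]=14≠a[slow]=12 write a[7]=14, slow++,fast++

length 8; prefix = [1, 3, 8, 9, 10, 11, 12, 14]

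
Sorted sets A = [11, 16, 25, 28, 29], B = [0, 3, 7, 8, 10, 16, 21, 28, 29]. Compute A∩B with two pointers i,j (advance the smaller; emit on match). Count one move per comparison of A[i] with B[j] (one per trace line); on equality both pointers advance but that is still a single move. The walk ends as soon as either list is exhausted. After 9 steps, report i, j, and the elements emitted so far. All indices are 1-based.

i=4, j=8, emitted=[16]

[i=1,j=1] 11>0 → j++
[i=1,j=2] 11>3 → j++
[i=1,j=3] 11>7 → j++
[i=1,j=4] 11>8 → j++
[i=1,j=5] 11>10 → j++
[i=1,j=6] 11<16 → i++
[i=2,j=6] 16==16 emit → i++,j++
[i=3,j=7] 25>21 → j++
[i=3,j=8] 25<28 → i++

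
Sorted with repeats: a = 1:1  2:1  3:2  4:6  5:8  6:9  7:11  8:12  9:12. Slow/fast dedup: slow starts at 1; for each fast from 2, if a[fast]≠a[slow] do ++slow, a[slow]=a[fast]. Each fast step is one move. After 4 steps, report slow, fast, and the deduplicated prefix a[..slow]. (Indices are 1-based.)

(s=1,f=2) a[fast]=1=a[slow] dup → fast++
(s=1,f=3) a[fast]=2≠a[slow]=1 write a[2]=2 → slow++,fast++
(s=2,f=4) a[fast]=6≠a[slow]=2 write a[3]=6 → slow++,fast++
(s=3,f=5) a[fast]=8≠a[slow]=6 write a[4]=8 → slow++,fast++

slow=4, fast=6, prefix=[1, 2, 6, 8]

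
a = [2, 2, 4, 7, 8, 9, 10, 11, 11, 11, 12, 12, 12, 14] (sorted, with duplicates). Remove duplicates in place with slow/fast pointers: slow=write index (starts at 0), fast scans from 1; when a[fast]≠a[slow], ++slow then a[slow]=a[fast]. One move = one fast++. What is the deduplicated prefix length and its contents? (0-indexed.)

length 9; prefix = [2, 4, 7, 8, 9, 10, 11, 12, 14]

slow=0 fast=1: a[fast]=2=a[slow] dup, fast++
slow=0 fast=2: a[fast]=4≠a[slow]=2 write a[1]=4, slow++,fast++
slow=1 fast=3: a[fast]=7≠a[slow]=4 write a[2]=7, slow++,fast++
slow=2 fast=4: a[fast]=8≠a[slow]=7 write a[3]=8, slow++,fast++
slow=3 fast=5: a[fast]=9≠a[slow]=8 write a[4]=9, slow++,fast++
slow=4 fast=6: a[fast]=10≠a[slow]=9 write a[5]=10, slow++,fast++
slow=5 fast=7: a[fast]=11≠a[slow]=10 write a[6]=11, slow++,fast++
slow=6 fast=8: a[fast]=11=a[slow] dup, fast++
slow=6 fast=9: a[fast]=11=a[slow] dup, fast++
slow=6 fast=10: a[fast]=12≠a[slow]=11 write a[7]=12, slow++,fast++
slow=7 fast=11: a[fast]=12=a[slow] dup, fast++
slow=7 fast=12: a[fast]=12=a[slow] dup, fast++
slow=7 fast=13: a[fast]=14≠a[slow]=12 write a[8]=14, slow++,fast++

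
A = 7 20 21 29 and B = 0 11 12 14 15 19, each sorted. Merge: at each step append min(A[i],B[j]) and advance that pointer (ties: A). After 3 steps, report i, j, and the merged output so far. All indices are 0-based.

[i=0,j=0] A[i]=7>B[j]=0 take 0 → j++
[i=0,j=1] A[i]=7<=B[j]=11 take 7 → i++
[i=1,j=1] A[i]=20>B[j]=11 take 11 → j++

i=1, j=2, merged so far=[0, 7, 11]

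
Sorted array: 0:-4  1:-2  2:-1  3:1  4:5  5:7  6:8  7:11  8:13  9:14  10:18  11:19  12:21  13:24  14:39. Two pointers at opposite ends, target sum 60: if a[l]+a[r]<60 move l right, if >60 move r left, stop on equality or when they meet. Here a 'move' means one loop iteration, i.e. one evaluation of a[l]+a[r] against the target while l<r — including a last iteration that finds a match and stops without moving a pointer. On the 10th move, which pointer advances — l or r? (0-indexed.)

l

l=0 r=14: -4+39=35 <60, l++
l=1 r=14: -2+39=37 <60, l++
l=2 r=14: -1+39=38 <60, l++
l=3 r=14: 1+39=40 <60, l++
l=4 r=14: 5+39=44 <60, l++
l=5 r=14: 7+39=46 <60, l++
l=6 r=14: 8+39=47 <60, l++
l=7 r=14: 11+39=50 <60, l++
l=8 r=14: 13+39=52 <60, l++
l=9 r=14: 14+39=53 <60, l++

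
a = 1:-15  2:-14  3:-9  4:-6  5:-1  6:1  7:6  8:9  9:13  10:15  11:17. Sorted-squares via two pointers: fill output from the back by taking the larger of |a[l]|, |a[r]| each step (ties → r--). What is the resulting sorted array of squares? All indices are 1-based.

[1, 1, 36, 36, 81, 81, 169, 196, 225, 225, 289]

l=1 r=11: |-15|<=|17| out[11]=289, r--
l=1 r=10: |-15|<=|15| out[10]=225, r--
l=1 r=9: |-15|>|13| out[9]=225, l++
l=2 r=9: |-14|>|13| out[8]=196, l++
l=3 r=9: |-9|<=|13| out[7]=169, r--
l=3 r=8: |-9|<=|9| out[6]=81, r--
l=3 r=7: |-9|>|6| out[5]=81, l++
l=4 r=7: |-6|<=|6| out[4]=36, r--
l=4 r=6: |-6|>|1| out[3]=36, l++
l=5 r=6: |-1|<=|1| out[2]=1, r--
l=5 r=5: |-1|<=|-1| out[1]=1, r--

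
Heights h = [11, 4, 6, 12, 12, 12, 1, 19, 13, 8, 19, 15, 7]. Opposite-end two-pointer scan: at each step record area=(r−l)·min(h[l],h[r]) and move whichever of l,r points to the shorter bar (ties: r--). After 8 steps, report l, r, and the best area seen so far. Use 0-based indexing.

[0,12] min(11,7)*12=84 best=84 * → r--
[0,11] min(11,15)*11=121 best=121 * → l++
[1,11] min(4,15)*10=40 best=121 → l++
[2,11] min(6,15)*9=54 best=121 → l++
[3,11] min(12,15)*8=96 best=121 → l++
[4,11] min(12,15)*7=84 best=121 → l++
[5,11] min(12,15)*6=72 best=121 → l++
[6,11] min(1,15)*5=5 best=121 → l++

l=7, r=11, best area=121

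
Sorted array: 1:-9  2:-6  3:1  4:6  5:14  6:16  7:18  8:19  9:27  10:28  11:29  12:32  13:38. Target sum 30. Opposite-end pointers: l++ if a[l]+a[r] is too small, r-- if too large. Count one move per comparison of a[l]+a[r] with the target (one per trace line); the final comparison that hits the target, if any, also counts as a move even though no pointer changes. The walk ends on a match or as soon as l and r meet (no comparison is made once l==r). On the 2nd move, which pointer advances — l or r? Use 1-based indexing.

r

[1,13] -9+38=29 <30 → l++
[2,13] -6+38=32 >30 → r--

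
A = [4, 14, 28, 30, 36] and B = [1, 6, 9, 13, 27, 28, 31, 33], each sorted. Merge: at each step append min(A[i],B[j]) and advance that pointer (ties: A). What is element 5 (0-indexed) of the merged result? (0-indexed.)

merged[5] = 14

[i=0,j=0] A[i]=4>B[j]=1 take 1 → j++
[i=0,j=1] A[i]=4<=B[j]=6 take 4 → i++
[i=1,j=1] A[i]=14>B[j]=6 take 6 → j++
[i=1,j=2] A[i]=14>B[j]=9 take 9 → j++
[i=1,j=3] A[i]=14>B[j]=13 take 13 → j++
[i=1,j=4] A[i]=14<=B[j]=27 take 14 → i++
[i=2,j=4] A[i]=28>B[j]=27 take 27 → j++
[i=2,j=5] A[i]=28<=B[j]=28 take 28 → i++
[i=3,j=5] A[i]=30>B[j]=28 take 28 → j++
[i=3,j=6] A[i]=30<=B[j]=31 take 30 → i++
[i=4,j=6] A[i]=36>B[j]=31 take 31 → j++
[i=4,j=7] A[i]=36>B[j]=33 take 33 → j++
[i=4,j=8] B done, take A[i]=36 → i++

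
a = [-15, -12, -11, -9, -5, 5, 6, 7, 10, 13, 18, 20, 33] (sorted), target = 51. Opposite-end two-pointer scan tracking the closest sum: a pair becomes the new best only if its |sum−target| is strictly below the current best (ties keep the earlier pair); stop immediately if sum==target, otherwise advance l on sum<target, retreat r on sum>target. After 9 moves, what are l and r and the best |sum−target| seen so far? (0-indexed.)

l=9, r=12, best |Δ|=8

[0,12] -15+33=18 d=33 * → l++
[1,12] -12+33=21 d=30 * → l++
[2,12] -11+33=22 d=29 * → l++
[3,12] -9+33=24 d=27 * → l++
[4,12] -5+33=28 d=23 * → l++
[5,12] 5+33=38 d=13 * → l++
[6,12] 6+33=39 d=12 * → l++
[7,12] 7+33=40 d=11 * → l++
[8,12] 10+33=43 d=8 * → l++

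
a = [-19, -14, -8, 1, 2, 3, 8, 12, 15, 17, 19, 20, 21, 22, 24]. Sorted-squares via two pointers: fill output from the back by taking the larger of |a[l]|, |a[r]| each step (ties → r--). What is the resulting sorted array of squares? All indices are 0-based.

[1, 4, 9, 64, 64, 144, 196, 225, 289, 361, 361, 400, 441, 484, 576]

[0,14] |-19|<=|24| out[14]=576 → r--
[0,13] |-19|<=|22| out[13]=484 → r--
[0,12] |-19|<=|21| out[12]=441 → r--
[0,11] |-19|<=|20| out[11]=400 → r--
[0,10] |-19|<=|19| out[10]=361 → r--
[0,9] |-19|>|17| out[9]=361 → l++
[1,9] |-14|<=|17| out[8]=289 → r--
[1,8] |-14|<=|15| out[7]=225 → r--
[1,7] |-14|>|12| out[6]=196 → l++
[2,7] |-8|<=|12| out[5]=144 → r--
[2,6] |-8|<=|8| out[4]=64 → r--
[2,5] |-8|>|3| out[3]=64 → l++
[3,5] |1|<=|3| out[2]=9 → r--
[3,4] |1|<=|2| out[1]=4 → r--
[3,3] |1|<=|1| out[0]=1 → r--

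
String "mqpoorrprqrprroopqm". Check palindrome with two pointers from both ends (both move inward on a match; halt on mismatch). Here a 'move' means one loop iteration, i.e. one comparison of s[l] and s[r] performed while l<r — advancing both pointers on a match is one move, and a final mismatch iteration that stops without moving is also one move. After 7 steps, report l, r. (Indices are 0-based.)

l=7, r=11

l=0 r=18: 'm'=='m', l++,r--
l=1 r=17: 'q'=='q', l++,r--
l=2 r=16: 'p'=='p', l++,r--
l=3 r=15: 'o'=='o', l++,r--
l=4 r=14: 'o'=='o', l++,r--
l=5 r=13: 'r'=='r', l++,r--
l=6 r=12: 'r'=='r', l++,r--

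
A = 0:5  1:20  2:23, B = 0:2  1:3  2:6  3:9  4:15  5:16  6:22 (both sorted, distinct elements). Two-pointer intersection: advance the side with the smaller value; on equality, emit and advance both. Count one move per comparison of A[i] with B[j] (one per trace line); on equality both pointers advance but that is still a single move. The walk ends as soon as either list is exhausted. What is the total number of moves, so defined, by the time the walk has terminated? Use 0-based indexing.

9 moves

[i=0,j=0] 5>2 → j++
[i=0,j=1] 5>3 → j++
[i=0,j=2] 5<6 → i++
[i=1,j=2] 20>6 → j++
[i=1,j=3] 20>9 → j++
[i=1,j=4] 20>15 → j++
[i=1,j=5] 20>16 → j++
[i=1,j=6] 20<22 → i++
[i=2,j=6] 23>22 → j++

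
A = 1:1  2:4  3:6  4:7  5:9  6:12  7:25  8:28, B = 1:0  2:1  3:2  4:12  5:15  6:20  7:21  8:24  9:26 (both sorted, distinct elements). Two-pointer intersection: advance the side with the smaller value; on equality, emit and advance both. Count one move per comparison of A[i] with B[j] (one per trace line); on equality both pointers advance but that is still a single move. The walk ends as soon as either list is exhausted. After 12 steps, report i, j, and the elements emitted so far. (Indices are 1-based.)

[i=1,j=1] 1>0 → j++
[i=1,j=2] 1==1 emit → i++,j++
[i=2,j=3] 4>2 → j++
[i=2,j=4] 4<12 → i++
[i=3,j=4] 6<12 → i++
[i=4,j=4] 7<12 → i++
[i=5,j=4] 9<12 → i++
[i=6,j=4] 12==12 emit → i++,j++
[i=7,j=5] 25>15 → j++
[i=7,j=6] 25>20 → j++
[i=7,j=7] 25>21 → j++
[i=7,j=8] 25>24 → j++

i=7, j=9, emitted=[1, 12]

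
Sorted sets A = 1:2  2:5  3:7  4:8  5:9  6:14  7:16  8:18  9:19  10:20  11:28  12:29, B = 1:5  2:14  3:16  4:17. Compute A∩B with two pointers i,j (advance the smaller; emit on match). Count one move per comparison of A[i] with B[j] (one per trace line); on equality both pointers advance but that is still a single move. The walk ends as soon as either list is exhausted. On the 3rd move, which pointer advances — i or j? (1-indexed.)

[i=1,j=1] 2<5 → i++
[i=2,j=1] 5==5 emit → i++,j++
[i=3,j=2] 7<14 → i++

i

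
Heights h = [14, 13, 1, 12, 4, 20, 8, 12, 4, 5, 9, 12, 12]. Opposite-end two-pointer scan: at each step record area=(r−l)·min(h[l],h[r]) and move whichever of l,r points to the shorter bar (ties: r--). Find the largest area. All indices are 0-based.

max area = 144

l=0 r=12: min(14,12)*12=144 best=144 *, r--
l=0 r=11: min(14,12)*11=132 best=144, r--
l=0 r=10: min(14,9)*10=90 best=144, r--
l=0 r=9: min(14,5)*9=45 best=144, r--
l=0 r=8: min(14,4)*8=32 best=144, r--
l=0 r=7: min(14,12)*7=84 best=144, r--
l=0 r=6: min(14,8)*6=48 best=144, r--
l=0 r=5: min(14,20)*5=70 best=144, l++
l=1 r=5: min(13,20)*4=52 best=144, l++
l=2 r=5: min(1,20)*3=3 best=144, l++
l=3 r=5: min(12,20)*2=24 best=144, l++
l=4 r=5: min(4,20)*1=4 best=144, l++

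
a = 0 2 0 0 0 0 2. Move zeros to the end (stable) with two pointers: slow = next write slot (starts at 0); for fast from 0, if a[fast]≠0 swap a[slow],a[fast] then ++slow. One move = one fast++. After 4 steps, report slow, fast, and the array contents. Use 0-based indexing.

slow=1, fast=4, a=[2, 0, 0, 0, 0, 0, 2]

slow=0 fast=0: a[fast]=0, fast++
slow=0 fast=1: a[fast]=2≠0 swap→a[0]=2, slow++,fast++
slow=1 fast=2: a[fast]=0, fast++
slow=1 fast=3: a[fast]=0, fast++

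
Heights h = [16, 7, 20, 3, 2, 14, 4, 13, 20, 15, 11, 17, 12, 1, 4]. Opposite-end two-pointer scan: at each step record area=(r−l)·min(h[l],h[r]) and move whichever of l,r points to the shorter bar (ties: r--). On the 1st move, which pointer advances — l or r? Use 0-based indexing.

r

l=0 r=14: min(16,4)*14=56 best=56 *, r--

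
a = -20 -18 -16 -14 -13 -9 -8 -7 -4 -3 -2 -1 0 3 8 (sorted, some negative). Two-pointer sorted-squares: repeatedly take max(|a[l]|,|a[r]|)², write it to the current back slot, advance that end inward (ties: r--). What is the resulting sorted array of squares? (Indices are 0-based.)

[0,14] |-20|>|8| out[14]=400 → l++
[1,14] |-18|>|8| out[13]=324 → l++
[2,14] |-16|>|8| out[12]=256 → l++
[3,14] |-14|>|8| out[11]=196 → l++
[4,14] |-13|>|8| out[10]=169 → l++
[5,14] |-9|>|8| out[9]=81 → l++
[6,14] |-8|<=|8| out[8]=64 → r--
[6,13] |-8|>|3| out[7]=64 → l++
[7,13] |-7|>|3| out[6]=49 → l++
[8,13] |-4|>|3| out[5]=16 → l++
[9,13] |-3|<=|3| out[4]=9 → r--
[9,12] |-3|>|0| out[3]=9 → l++
[10,12] |-2|>|0| out[2]=4 → l++
[11,12] |-1|>|0| out[1]=1 → l++
[12,12] |0|<=|0| out[0]=0 → r--

[0, 1, 4, 9, 9, 16, 49, 64, 64, 81, 169, 196, 256, 324, 400]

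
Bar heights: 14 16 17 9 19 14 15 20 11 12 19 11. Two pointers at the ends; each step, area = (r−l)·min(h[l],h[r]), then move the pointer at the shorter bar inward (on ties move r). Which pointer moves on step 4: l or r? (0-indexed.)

l=0 r=11: min(14,11)*11=121 best=121 *, r--
l=0 r=10: min(14,19)*10=140 best=140 *, l++
l=1 r=10: min(16,19)*9=144 best=144 *, l++
l=2 r=10: min(17,19)*8=136 best=144, l++

l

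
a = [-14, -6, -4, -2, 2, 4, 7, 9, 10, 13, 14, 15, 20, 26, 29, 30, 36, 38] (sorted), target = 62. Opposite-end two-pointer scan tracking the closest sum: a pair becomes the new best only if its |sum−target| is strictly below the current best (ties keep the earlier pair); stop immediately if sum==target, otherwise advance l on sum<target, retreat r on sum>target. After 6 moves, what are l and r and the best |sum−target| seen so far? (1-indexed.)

l=7, r=18, best |Δ|=20

l=1 r=18: -14+38=24 d=38 *, l++
l=2 r=18: -6+38=32 d=30 *, l++
l=3 r=18: -4+38=34 d=28 *, l++
l=4 r=18: -2+38=36 d=26 *, l++
l=5 r=18: 2+38=40 d=22 *, l++
l=6 r=18: 4+38=42 d=20 *, l++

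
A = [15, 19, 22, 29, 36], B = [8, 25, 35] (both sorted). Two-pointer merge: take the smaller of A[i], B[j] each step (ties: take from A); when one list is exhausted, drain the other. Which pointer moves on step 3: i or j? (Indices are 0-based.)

i

[i=0,j=0] A[i]=15>B[j]=8 take 8 → j++
[i=0,j=1] A[i]=15<=B[j]=25 take 15 → i++
[i=1,j=1] A[i]=19<=B[j]=25 take 19 → i++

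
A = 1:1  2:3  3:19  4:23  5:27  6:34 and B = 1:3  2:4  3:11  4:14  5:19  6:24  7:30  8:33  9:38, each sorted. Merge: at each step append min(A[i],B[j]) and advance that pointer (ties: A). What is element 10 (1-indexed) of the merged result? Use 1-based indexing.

merged[10] = 24

[i=1,j=1] A[i]=1<=B[j]=3 take 1 → i++
[i=2,j=1] A[i]=3<=B[j]=3 take 3 → i++
[i=3,j=1] A[i]=19>B[j]=3 take 3 → j++
[i=3,j=2] A[i]=19>B[j]=4 take 4 → j++
[i=3,j=3] A[i]=19>B[j]=11 take 11 → j++
[i=3,j=4] A[i]=19>B[j]=14 take 14 → j++
[i=3,j=5] A[i]=19<=B[j]=19 take 19 → i++
[i=4,j=5] A[i]=23>B[j]=19 take 19 → j++
[i=4,j=6] A[i]=23<=B[j]=24 take 23 → i++
[i=5,j=6] A[i]=27>B[j]=24 take 24 → j++
[i=5,j=7] A[i]=27<=B[j]=30 take 27 → i++
[i=6,j=7] A[i]=34>B[j]=30 take 30 → j++
[i=6,j=8] A[i]=34>B[j]=33 take 33 → j++
[i=6,j=9] A[i]=34<=B[j]=38 take 34 → i++
[i=7,j=9] A done, take B[j]=38 → j++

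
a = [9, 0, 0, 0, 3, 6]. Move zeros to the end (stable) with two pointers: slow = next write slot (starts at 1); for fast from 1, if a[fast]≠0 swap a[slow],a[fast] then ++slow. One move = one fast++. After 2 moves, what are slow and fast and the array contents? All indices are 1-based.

slow=1 fast=1: a[fast]=9≠0 swap→a[1]=9, slow++,fast++
slow=2 fast=2: a[fast]=0, fast++

slow=2, fast=3, a=[9, 0, 0, 0, 3, 6]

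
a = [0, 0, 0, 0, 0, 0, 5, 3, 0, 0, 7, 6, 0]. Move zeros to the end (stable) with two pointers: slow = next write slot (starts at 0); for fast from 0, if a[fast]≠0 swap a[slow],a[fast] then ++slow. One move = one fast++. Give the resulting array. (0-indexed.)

slow=0 fast=0: a[fast]=0, fast++
slow=0 fast=1: a[fast]=0, fast++
slow=0 fast=2: a[fast]=0, fast++
slow=0 fast=3: a[fast]=0, fast++
slow=0 fast=4: a[fast]=0, fast++
slow=0 fast=5: a[fast]=0, fast++
slow=0 fast=6: a[fast]=5≠0 swap→a[0]=5, slow++,fast++
slow=1 fast=7: a[fast]=3≠0 swap→a[1]=3, slow++,fast++
slow=2 fast=8: a[fast]=0, fast++
slow=2 fast=9: a[fast]=0, fast++
slow=2 fast=10: a[fast]=7≠0 swap→a[2]=7, slow++,fast++
slow=3 fast=11: a[fast]=6≠0 swap→a[3]=6, slow++,fast++
slow=4 fast=12: a[fast]=0, fast++

[5, 3, 7, 6, 0, 0, 0, 0, 0, 0, 0, 0, 0]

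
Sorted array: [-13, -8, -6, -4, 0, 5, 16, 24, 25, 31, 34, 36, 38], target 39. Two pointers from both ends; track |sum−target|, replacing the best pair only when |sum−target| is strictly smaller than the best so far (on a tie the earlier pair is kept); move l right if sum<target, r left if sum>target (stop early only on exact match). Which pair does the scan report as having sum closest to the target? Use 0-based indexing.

pair (5, 34) with sum 39 (|Δ|=0)

[0,12] -13+38=25 d=14 * → l++
[1,12] -8+38=30 d=9 * → l++
[2,12] -6+38=32 d=7 * → l++
[3,12] -4+38=34 d=5 * → l++
[4,12] 0+38=38 d=1 * → l++
[5,12] 5+38=43 d=4 → r--
[5,11] 5+36=41 d=2 → r--
[5,10] 5+34=39 d=0 * → stop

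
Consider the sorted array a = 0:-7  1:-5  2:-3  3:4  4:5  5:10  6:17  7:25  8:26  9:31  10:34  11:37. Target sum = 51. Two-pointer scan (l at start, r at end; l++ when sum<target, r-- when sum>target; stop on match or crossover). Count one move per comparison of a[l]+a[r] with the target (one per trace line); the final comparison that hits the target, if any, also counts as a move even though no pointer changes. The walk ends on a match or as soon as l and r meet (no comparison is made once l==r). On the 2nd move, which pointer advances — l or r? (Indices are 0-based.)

l=0 r=11: -7+37=30 <51, l++
l=1 r=11: -5+37=32 <51, l++

l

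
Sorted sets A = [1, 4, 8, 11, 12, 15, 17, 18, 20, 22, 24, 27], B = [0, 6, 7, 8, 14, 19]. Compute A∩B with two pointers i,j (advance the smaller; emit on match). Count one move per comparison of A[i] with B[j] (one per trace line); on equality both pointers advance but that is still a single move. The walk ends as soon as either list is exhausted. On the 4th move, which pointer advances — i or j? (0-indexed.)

j

[i=0,j=0] 1>0 → j++
[i=0,j=1] 1<6 → i++
[i=1,j=1] 4<6 → i++
[i=2,j=1] 8>6 → j++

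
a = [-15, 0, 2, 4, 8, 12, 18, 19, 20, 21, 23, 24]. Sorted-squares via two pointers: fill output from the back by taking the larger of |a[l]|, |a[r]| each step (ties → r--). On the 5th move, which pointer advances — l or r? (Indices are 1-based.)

r

l=1 r=12: |-15|<=|24| out[12]=576, r--
l=1 r=11: |-15|<=|23| out[11]=529, r--
l=1 r=10: |-15|<=|21| out[10]=441, r--
l=1 r=9: |-15|<=|20| out[9]=400, r--
l=1 r=8: |-15|<=|19| out[8]=361, r--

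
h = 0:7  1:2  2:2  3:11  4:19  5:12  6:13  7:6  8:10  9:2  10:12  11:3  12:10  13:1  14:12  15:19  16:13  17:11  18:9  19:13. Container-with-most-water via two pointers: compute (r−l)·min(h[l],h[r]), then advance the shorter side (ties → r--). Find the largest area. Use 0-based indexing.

[0,19] min(7,13)*19=133 best=133 * → l++
[1,19] min(2,13)*18=36 best=133 → l++
[2,19] min(2,13)*17=34 best=133 → l++
[3,19] min(11,13)*16=176 best=176 * → l++
[4,19] min(19,13)*15=195 best=195 * → r--
[4,18] min(19,9)*14=126 best=195 → r--
[4,17] min(19,11)*13=143 best=195 → r--
[4,16] min(19,13)*12=156 best=195 → r--
[4,15] min(19,19)*11=209 best=209 * → r--
[4,14] min(19,12)*10=120 best=209 → r--
[4,13] min(19,1)*9=9 best=209 → r--
[4,12] min(19,10)*8=80 best=209 → r--
[4,11] min(19,3)*7=21 best=209 → r--
[4,10] min(19,12)*6=72 best=209 → r--
[4,9] min(19,2)*5=10 best=209 → r--
[4,8] min(19,10)*4=40 best=209 → r--
[4,7] min(19,6)*3=18 best=209 → r--
[4,6] min(19,13)*2=26 best=209 → r--
[4,5] min(19,12)*1=12 best=209 → r--

max area = 209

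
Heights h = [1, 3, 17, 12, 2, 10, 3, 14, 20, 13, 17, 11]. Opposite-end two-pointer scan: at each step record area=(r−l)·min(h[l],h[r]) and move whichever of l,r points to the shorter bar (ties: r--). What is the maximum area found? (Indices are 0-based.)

max area = 136

[0,11] min(1,11)*11=11 best=11 * → l++
[1,11] min(3,11)*10=30 best=30 * → l++
[2,11] min(17,11)*9=99 best=99 * → r--
[2,10] min(17,17)*8=136 best=136 * → r--
[2,9] min(17,13)*7=91 best=136 → r--
[2,8] min(17,20)*6=102 best=136 → l++
[3,8] min(12,20)*5=60 best=136 → l++
[4,8] min(2,20)*4=8 best=136 → l++
[5,8] min(10,20)*3=30 best=136 → l++
[6,8] min(3,20)*2=6 best=136 → l++
[7,8] min(14,20)*1=14 best=136 → l++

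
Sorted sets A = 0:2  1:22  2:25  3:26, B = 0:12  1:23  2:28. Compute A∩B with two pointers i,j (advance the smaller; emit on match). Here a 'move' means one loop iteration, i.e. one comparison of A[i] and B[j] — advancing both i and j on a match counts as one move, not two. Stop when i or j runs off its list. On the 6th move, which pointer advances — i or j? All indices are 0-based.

i

[i=0,j=0] 2<12 → i++
[i=1,j=0] 22>12 → j++
[i=1,j=1] 22<23 → i++
[i=2,j=1] 25>23 → j++
[i=2,j=2] 25<28 → i++
[i=3,j=2] 26<28 → i++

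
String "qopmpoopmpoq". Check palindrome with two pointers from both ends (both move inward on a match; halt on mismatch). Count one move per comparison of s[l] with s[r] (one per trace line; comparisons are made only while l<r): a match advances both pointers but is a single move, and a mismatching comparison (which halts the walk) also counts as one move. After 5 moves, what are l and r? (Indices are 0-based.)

l=5, r=6

[0,11] 'q'=='q' → l++,r--
[1,10] 'o'=='o' → l++,r--
[2,9] 'p'=='p' → l++,r--
[3,8] 'm'=='m' → l++,r--
[4,7] 'p'=='p' → l++,r--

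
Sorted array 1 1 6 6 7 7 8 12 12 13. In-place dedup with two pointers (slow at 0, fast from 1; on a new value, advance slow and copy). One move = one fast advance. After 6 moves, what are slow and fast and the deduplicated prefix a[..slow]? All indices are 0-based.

slow=0 fast=1: a[fast]=1=a[slow] dup, fast++
slow=0 fast=2: a[fast]=6≠a[slow]=1 write a[1]=6, slow++,fast++
slow=1 fast=3: a[fast]=6=a[slow] dup, fast++
slow=1 fast=4: a[fast]=7≠a[slow]=6 write a[2]=7, slow++,fast++
slow=2 fast=5: a[fast]=7=a[slow] dup, fast++
slow=2 fast=6: a[fast]=8≠a[slow]=7 write a[3]=8, slow++,fast++

slow=3, fast=7, prefix=[1, 6, 7, 8]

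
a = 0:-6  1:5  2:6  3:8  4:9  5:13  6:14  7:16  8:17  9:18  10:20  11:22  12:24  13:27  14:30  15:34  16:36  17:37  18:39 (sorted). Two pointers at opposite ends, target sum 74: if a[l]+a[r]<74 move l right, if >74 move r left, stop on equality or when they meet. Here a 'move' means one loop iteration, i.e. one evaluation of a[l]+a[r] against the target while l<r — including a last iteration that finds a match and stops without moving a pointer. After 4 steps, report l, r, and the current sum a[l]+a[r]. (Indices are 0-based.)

l=4, r=18, sum=48

l=0 r=18: -6+39=33 <74, l++
l=1 r=18: 5+39=44 <74, l++
l=2 r=18: 6+39=45 <74, l++
l=3 r=18: 8+39=47 <74, l++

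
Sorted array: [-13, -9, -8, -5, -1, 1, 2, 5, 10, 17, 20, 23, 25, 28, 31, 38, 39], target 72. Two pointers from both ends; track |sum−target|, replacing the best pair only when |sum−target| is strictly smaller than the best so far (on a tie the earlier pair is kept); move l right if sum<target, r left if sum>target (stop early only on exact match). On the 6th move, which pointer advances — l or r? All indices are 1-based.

l=1 r=17: -13+39=26 d=46 *, l++
l=2 r=17: -9+39=30 d=42 *, l++
l=3 r=17: -8+39=31 d=41 *, l++
l=4 r=17: -5+39=34 d=38 *, l++
l=5 r=17: -1+39=38 d=34 *, l++
l=6 r=17: 1+39=40 d=32 *, l++

l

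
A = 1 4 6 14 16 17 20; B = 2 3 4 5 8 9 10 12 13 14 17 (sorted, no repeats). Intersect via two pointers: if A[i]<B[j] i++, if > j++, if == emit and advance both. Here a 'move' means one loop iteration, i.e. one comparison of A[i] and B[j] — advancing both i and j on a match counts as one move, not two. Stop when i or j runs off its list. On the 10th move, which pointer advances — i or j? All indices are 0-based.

i=0 j=0: 1<2, i++
i=1 j=0: 4>2, j++
i=1 j=1: 4>3, j++
i=1 j=2: 4==4 emit, i++,j++
i=2 j=3: 6>5, j++
i=2 j=4: 6<8, i++
i=3 j=4: 14>8, j++
i=3 j=5: 14>9, j++
i=3 j=6: 14>10, j++
i=3 j=7: 14>12, j++

j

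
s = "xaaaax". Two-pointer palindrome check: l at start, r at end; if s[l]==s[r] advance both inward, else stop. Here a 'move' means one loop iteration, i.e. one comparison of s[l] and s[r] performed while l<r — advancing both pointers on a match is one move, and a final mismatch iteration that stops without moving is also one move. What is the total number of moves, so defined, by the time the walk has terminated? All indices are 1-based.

3 moves

[1,6] 'x'=='x' → l++,r--
[2,5] 'a'=='a' → l++,r--
[3,4] 'a'=='a' → l++,r--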